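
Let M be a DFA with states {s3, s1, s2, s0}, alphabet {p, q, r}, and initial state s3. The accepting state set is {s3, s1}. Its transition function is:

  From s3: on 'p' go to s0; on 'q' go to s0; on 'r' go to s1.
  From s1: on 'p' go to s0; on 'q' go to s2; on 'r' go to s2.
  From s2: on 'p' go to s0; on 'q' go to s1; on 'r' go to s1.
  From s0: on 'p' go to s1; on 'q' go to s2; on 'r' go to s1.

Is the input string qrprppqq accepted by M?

Yes

start at s3
read 'q': s3 → s0
read 'r': s0 → s1
read 'p': s1 → s0
read 'r': s0 → s1
read 'p': s1 → s0
read 'p': s0 → s1
read 'q': s1 → s2
read 'q': s2 → s1
End state s1 is accepting.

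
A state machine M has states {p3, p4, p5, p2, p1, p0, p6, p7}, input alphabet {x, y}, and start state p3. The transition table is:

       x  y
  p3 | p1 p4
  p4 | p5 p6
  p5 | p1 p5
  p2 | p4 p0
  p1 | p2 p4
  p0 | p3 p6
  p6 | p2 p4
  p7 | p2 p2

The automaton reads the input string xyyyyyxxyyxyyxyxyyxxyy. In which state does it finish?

p3 → p1 → p4 → p6 → p4 → p6 → p4 → p5 → p1 → p4 → p6 → p2 → p0 → p6 → p2 → p0 → p3 → p4 → p6 → p2 → p4 → p6 → p4

p4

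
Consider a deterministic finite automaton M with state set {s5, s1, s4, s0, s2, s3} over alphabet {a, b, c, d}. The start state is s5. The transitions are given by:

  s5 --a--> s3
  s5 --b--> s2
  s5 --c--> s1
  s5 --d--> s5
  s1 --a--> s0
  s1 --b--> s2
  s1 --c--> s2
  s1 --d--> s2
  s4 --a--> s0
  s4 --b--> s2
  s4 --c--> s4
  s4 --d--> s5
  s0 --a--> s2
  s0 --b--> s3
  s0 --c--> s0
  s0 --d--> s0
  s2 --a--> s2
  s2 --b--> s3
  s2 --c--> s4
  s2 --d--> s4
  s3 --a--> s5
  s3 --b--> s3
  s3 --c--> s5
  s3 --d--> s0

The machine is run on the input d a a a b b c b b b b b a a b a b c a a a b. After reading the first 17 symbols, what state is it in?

Trace: s5 -d-> s5 -a-> s3 -a-> s5 -a-> s3 -b-> s3 -b-> s3 -c-> s5 -b-> s2 -b-> s3 -b-> s3 -b-> s3 -b-> s3 -a-> s5 -a-> s3 -b-> s3 -a-> s5 -b-> s2
After 17 symbols: s2.

s2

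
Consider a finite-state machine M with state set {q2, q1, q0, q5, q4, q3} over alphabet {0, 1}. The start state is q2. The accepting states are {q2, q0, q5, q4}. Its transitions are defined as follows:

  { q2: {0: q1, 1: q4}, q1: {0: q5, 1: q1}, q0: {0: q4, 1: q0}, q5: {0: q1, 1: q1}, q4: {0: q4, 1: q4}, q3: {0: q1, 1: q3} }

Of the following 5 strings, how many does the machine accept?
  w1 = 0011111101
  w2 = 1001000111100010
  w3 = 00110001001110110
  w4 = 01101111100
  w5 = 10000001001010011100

w1: Trace: q2 -0-> q1 -0-> q5 -1-> q1 -1-> q1 -1-> q1 -1-> q1 -1-> q1 -1-> q1 -0-> q5 -1-> q1  → end q1, rejected
w2: Trace: q2 -1-> q4 -0-> q4 -0-> q4 -1-> q4 -0-> q4 -0-> q4 -0-> q4 -1-> q4 -1-> q4 -1-> q4 -1-> q4 -0-> q4 -0-> q4 -0-> q4 -1-> q4 -0-> q4  → end q4, accepted
w3: Trace: q2 -0-> q1 -0-> q5 -1-> q1 -1-> q1 -0-> q5 -0-> q1 -0-> q5 -1-> q1 -0-> q5 -0-> q1 -1-> q1 -1-> q1 -1-> q1 -0-> q5 -1-> q1 -1-> q1 -0-> q5  → end q5, accepted
w4: Trace: q2 -0-> q1 -1-> q1 -1-> q1 -0-> q5 -1-> q1 -1-> q1 -1-> q1 -1-> q1 -1-> q1 -0-> q5 -0-> q1  → end q1, rejected
w5: Trace: q2 -1-> q4 -0-> q4 -0-> q4 -0-> q4 -0-> q4 -0-> q4 -0-> q4 -1-> q4 -0-> q4 -0-> q4 -1-> q4 -0-> q4 -1-> q4 -0-> q4 -0-> q4 -1-> q4 -1-> q4 -1-> q4 -0-> q4 -0-> q4  → end q4, accepted

3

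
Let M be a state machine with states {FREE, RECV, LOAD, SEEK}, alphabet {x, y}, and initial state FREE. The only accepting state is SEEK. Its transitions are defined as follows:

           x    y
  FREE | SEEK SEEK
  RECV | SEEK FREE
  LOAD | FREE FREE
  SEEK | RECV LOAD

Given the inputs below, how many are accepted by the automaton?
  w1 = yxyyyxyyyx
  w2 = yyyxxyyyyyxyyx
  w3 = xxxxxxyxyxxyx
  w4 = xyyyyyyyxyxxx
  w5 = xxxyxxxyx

w1:
  start at FREE
  read 'y': FREE → SEEK
  read 'x': SEEK → RECV
  read 'y': RECV → FREE
  read 'y': FREE → SEEK
  read 'y': SEEK → LOAD
  read 'x': LOAD → FREE
  read 'y': FREE → SEEK
  read 'y': SEEK → LOAD
  read 'y': LOAD → FREE
  read 'x': FREE → SEEK
  end SEEK, accepted
w2:
  start at FREE
  read 'y': FREE → SEEK
  read 'y': SEEK → LOAD
  read 'y': LOAD → FREE
  read 'x': FREE → SEEK
  read 'x': SEEK → RECV
  read 'y': RECV → FREE
  read 'y': FREE → SEEK
  read 'y': SEEK → LOAD
  read 'y': LOAD → FREE
  read 'y': FREE → SEEK
  read 'x': SEEK → RECV
  read 'y': RECV → FREE
  read 'y': FREE → SEEK
  read 'x': SEEK → RECV
  end RECV, rejected
w3:
  start at FREE
  read 'x': FREE → SEEK
  read 'x': SEEK → RECV
  read 'x': RECV → SEEK
  read 'x': SEEK → RECV
  read 'x': RECV → SEEK
  read 'x': SEEK → RECV
  read 'y': RECV → FREE
  read 'x': FREE → SEEK
  read 'y': SEEK → LOAD
  read 'x': LOAD → FREE
  read 'x': FREE → SEEK
  read 'y': SEEK → LOAD
  read 'x': LOAD → FREE
  end FREE, rejected
w4:
  start at FREE
  read 'x': FREE → SEEK
  read 'y': SEEK → LOAD
  read 'y': LOAD → FREE
  read 'y': FREE → SEEK
  read 'y': SEEK → LOAD
  read 'y': LOAD → FREE
  read 'y': FREE → SEEK
  read 'y': SEEK → LOAD
  read 'x': LOAD → FREE
  read 'y': FREE → SEEK
  read 'x': SEEK → RECV
  read 'x': RECV → SEEK
  read 'x': SEEK → RECV
  end RECV, rejected
w5:
  start at FREE
  read 'x': FREE → SEEK
  read 'x': SEEK → RECV
  read 'x': RECV → SEEK
  read 'y': SEEK → LOAD
  read 'x': LOAD → FREE
  read 'x': FREE → SEEK
  read 'x': SEEK → RECV
  read 'y': RECV → FREE
  read 'x': FREE → SEEK
  end SEEK, accepted

2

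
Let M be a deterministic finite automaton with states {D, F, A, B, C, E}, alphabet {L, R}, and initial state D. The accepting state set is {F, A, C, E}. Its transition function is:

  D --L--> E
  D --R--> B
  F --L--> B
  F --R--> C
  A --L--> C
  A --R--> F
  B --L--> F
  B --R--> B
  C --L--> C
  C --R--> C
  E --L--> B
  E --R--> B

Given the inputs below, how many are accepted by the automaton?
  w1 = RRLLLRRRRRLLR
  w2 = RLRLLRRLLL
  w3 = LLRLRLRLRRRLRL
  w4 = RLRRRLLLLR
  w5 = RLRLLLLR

w1: D → B → B → F → B → F → C → C → C → C → C → C → C → C  → end C, accepted
w2: D → B → F → C → C → C → C → C → C → C → C  → end C, accepted
w3: D → E → B → B → F → C → C → C → C → C → C → C → C → C → C  → end C, accepted
w4: D → B → F → C → C → C → C → C → C → C → C  → end C, accepted
w5: D → B → F → C → C → C → C → C → C  → end C, accepted

5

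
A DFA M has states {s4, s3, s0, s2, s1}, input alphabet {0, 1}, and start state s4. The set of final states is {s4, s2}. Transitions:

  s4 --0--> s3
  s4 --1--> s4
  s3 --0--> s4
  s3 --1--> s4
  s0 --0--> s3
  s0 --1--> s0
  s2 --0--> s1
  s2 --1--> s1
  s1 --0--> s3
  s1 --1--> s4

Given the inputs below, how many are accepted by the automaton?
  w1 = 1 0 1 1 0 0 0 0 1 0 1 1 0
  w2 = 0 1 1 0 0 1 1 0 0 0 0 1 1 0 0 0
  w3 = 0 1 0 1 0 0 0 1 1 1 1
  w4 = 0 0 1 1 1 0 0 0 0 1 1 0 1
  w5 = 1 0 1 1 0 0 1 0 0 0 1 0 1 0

2

w1:
  start at s4
  read '1': s4 → s4
  read '0': s4 → s3
  read '1': s3 → s4
  read '1': s4 → s4
  read '0': s4 → s3
  read '0': s3 → s4
  read '0': s4 → s3
  read '0': s3 → s4
  read '1': s4 → s4
  read '0': s4 → s3
  read '1': s3 → s4
  read '1': s4 → s4
  read '0': s4 → s3
  end s3, rejected
w2:
  start at s4
  read '0': s4 → s3
  read '1': s3 → s4
  read '1': s4 → s4
  read '0': s4 → s3
  read '0': s3 → s4
  read '1': s4 → s4
  read '1': s4 → s4
  read '0': s4 → s3
  read '0': s3 → s4
  read '0': s4 → s3
  read '0': s3 → s4
  read '1': s4 → s4
  read '1': s4 → s4
  read '0': s4 → s3
  read '0': s3 → s4
  read '0': s4 → s3
  end s3, rejected
w3:
  start at s4
  read '0': s4 → s3
  read '1': s3 → s4
  read '0': s4 → s3
  read '1': s3 → s4
  read '0': s4 → s3
  read '0': s3 → s4
  read '0': s4 → s3
  read '1': s3 → s4
  read '1': s4 → s4
  read '1': s4 → s4
  read '1': s4 → s4
  end s4, accepted
w4:
  start at s4
  read '0': s4 → s3
  read '0': s3 → s4
  read '1': s4 → s4
  read '1': s4 → s4
  read '1': s4 → s4
  read '0': s4 → s3
  read '0': s3 → s4
  read '0': s4 → s3
  read '0': s3 → s4
  read '1': s4 → s4
  read '1': s4 → s4
  read '0': s4 → s3
  read '1': s3 → s4
  end s4, accepted
w5:
  start at s4
  read '1': s4 → s4
  read '0': s4 → s3
  read '1': s3 → s4
  read '1': s4 → s4
  read '0': s4 → s3
  read '0': s3 → s4
  read '1': s4 → s4
  read '0': s4 → s3
  read '0': s3 → s4
  read '0': s4 → s3
  read '1': s3 → s4
  read '0': s4 → s3
  read '1': s3 → s4
  read '0': s4 → s3
  end s3, rejected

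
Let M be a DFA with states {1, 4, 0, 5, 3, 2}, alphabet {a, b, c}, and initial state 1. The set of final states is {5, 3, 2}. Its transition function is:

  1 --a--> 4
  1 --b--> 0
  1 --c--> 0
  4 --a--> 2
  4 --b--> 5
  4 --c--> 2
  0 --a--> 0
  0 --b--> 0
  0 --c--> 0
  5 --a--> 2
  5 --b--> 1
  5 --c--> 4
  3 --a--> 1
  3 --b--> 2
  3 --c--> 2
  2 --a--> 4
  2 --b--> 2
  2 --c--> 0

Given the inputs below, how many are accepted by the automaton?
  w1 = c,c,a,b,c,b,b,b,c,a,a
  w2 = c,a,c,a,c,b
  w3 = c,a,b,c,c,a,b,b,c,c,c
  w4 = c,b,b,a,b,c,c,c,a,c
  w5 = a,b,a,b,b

1

w1: Trace: 1 -c-> 0 -c-> 0 -a-> 0 -b-> 0 -c-> 0 -b-> 0 -b-> 0 -b-> 0 -c-> 0 -a-> 0 -a-> 0  → end 0, rejected
w2: Trace: 1 -c-> 0 -a-> 0 -c-> 0 -a-> 0 -c-> 0 -b-> 0  → end 0, rejected
w3: Trace: 1 -c-> 0 -a-> 0 -b-> 0 -c-> 0 -c-> 0 -a-> 0 -b-> 0 -b-> 0 -c-> 0 -c-> 0 -c-> 0  → end 0, rejected
w4: Trace: 1 -c-> 0 -b-> 0 -b-> 0 -a-> 0 -b-> 0 -c-> 0 -c-> 0 -c-> 0 -a-> 0 -c-> 0  → end 0, rejected
w5: Trace: 1 -a-> 4 -b-> 5 -a-> 2 -b-> 2 -b-> 2  → end 2, accepted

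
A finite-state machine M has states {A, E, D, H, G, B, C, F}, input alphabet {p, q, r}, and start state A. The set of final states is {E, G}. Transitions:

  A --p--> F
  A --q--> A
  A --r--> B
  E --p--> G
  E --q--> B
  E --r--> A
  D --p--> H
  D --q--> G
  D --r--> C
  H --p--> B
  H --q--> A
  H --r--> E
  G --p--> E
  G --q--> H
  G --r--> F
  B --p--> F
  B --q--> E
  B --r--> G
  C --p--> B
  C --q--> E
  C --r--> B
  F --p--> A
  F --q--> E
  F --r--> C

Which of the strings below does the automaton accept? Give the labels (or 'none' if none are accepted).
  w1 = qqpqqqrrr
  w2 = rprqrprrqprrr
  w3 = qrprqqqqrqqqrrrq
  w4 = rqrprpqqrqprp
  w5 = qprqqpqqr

w1, w3, w4, w5

w1: Trace: A -q-> A -q-> A -p-> F -q-> E -q-> B -q-> E -r-> A -r-> B -r-> G  → end G, accepted
w2: Trace: A -r-> B -p-> F -r-> C -q-> E -r-> A -p-> F -r-> C -r-> B -q-> E -p-> G -r-> F -r-> C -r-> B  → end B, rejected
w3: Trace: A -q-> A -r-> B -p-> F -r-> C -q-> E -q-> B -q-> E -q-> B -r-> G -q-> H -q-> A -q-> A -r-> B -r-> G -r-> F -q-> E  → end E, accepted
w4: Trace: A -r-> B -q-> E -r-> A -p-> F -r-> C -p-> B -q-> E -q-> B -r-> G -q-> H -p-> B -r-> G -p-> E  → end E, accepted
w5: Trace: A -q-> A -p-> F -r-> C -q-> E -q-> B -p-> F -q-> E -q-> B -r-> G  → end G, accepted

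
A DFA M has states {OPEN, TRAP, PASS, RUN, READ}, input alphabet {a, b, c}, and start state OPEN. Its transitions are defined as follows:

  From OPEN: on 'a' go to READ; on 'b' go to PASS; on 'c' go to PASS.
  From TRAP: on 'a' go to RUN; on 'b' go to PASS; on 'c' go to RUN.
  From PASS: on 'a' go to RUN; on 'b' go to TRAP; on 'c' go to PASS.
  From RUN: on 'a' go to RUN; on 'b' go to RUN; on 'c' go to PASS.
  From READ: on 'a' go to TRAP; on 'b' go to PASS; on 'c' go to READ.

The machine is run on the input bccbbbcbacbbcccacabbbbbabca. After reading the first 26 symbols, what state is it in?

PASS

start at OPEN
read 'b': OPEN → PASS
read 'c': PASS → PASS
read 'c': PASS → PASS
read 'b': PASS → TRAP
read 'b': TRAP → PASS
read 'b': PASS → TRAP
read 'c': TRAP → RUN
read 'b': RUN → RUN
read 'a': RUN → RUN
read 'c': RUN → PASS
read 'b': PASS → TRAP
read 'b': TRAP → PASS
read 'c': PASS → PASS
read 'c': PASS → PASS
read 'c': PASS → PASS
read 'a': PASS → RUN
read 'c': RUN → PASS
read 'a': PASS → RUN
read 'b': RUN → RUN
read 'b': RUN → RUN
read 'b': RUN → RUN
read 'b': RUN → RUN
read 'b': RUN → RUN
read 'a': RUN → RUN
read 'b': RUN → RUN
read 'c': RUN → PASS
After 26 symbols: PASS.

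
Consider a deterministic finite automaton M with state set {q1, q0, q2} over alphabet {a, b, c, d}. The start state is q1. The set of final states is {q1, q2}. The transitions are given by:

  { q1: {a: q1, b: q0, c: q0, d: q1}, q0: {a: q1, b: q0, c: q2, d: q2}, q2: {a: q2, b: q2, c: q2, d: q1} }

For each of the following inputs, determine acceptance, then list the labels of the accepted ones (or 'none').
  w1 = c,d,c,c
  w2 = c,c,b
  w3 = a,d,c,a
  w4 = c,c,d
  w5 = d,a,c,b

w1, w2, w3, w4

w1:
  start at q1
  read 'c': q1 → q0
  read 'd': q0 → q2
  read 'c': q2 → q2
  read 'c': q2 → q2
  end q2, accepted
w2:
  start at q1
  read 'c': q1 → q0
  read 'c': q0 → q2
  read 'b': q2 → q2
  end q2, accepted
w3:
  start at q1
  read 'a': q1 → q1
  read 'd': q1 → q1
  read 'c': q1 → q0
  read 'a': q0 → q1
  end q1, accepted
w4:
  start at q1
  read 'c': q1 → q0
  read 'c': q0 → q2
  read 'd': q2 → q1
  end q1, accepted
w5:
  start at q1
  read 'd': q1 → q1
  read 'a': q1 → q1
  read 'c': q1 → q0
  read 'b': q0 → q0
  end q0, rejected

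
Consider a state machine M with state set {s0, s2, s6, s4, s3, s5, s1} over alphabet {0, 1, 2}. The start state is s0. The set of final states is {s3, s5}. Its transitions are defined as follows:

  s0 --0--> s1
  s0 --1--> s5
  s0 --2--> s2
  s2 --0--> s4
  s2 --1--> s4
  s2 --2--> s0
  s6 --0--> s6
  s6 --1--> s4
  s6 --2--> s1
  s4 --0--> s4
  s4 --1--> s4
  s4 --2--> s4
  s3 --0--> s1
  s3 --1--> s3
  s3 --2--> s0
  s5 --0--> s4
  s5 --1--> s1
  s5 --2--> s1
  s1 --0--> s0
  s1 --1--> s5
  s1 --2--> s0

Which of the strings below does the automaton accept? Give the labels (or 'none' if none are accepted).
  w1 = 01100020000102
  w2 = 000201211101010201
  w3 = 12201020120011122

w1: Trace: s0 -0-> s1 -1-> s5 -1-> s1 -0-> s0 -0-> s1 -0-> s0 -2-> s2 -0-> s4 -0-> s4 -0-> s4 -0-> s4 -1-> s4 -0-> s4 -2-> s4  → end s4, rejected
w2: Trace: s0 -0-> s1 -0-> s0 -0-> s1 -2-> s0 -0-> s1 -1-> s5 -2-> s1 -1-> s5 -1-> s1 -1-> s5 -0-> s4 -1-> s4 -0-> s4 -1-> s4 -0-> s4 -2-> s4 -0-> s4 -1-> s4  → end s4, rejected
w3: Trace: s0 -1-> s5 -2-> s1 -2-> s0 -0-> s1 -1-> s5 -0-> s4 -2-> s4 -0-> s4 -1-> s4 -2-> s4 -0-> s4 -0-> s4 -1-> s4 -1-> s4 -1-> s4 -2-> s4 -2-> s4  → end s4, rejected

none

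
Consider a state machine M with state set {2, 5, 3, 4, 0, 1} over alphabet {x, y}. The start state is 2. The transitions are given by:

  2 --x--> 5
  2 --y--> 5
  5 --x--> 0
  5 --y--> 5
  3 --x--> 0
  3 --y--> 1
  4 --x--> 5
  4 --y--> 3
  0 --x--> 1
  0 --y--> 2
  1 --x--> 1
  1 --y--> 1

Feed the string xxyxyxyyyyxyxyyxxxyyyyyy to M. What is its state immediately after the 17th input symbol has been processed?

1

start at 2
read 'x': 2 → 5
read 'x': 5 → 0
read 'y': 0 → 2
read 'x': 2 → 5
read 'y': 5 → 5
read 'x': 5 → 0
read 'y': 0 → 2
read 'y': 2 → 5
read 'y': 5 → 5
read 'y': 5 → 5
read 'x': 5 → 0
read 'y': 0 → 2
read 'x': 2 → 5
read 'y': 5 → 5
read 'y': 5 → 5
read 'x': 5 → 0
read 'x': 0 → 1
After 17 symbols: 1.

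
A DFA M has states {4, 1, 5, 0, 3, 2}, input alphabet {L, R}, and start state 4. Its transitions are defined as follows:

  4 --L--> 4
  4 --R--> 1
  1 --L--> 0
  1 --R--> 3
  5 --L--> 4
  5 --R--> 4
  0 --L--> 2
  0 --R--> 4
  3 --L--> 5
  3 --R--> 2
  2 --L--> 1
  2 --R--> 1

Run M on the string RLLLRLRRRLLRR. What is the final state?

start at 4
read 'R': 4 → 1
read 'L': 1 → 0
read 'L': 0 → 2
read 'L': 2 → 1
read 'R': 1 → 3
read 'L': 3 → 5
read 'R': 5 → 4
read 'R': 4 → 1
read 'R': 1 → 3
read 'L': 3 → 5
read 'L': 5 → 4
read 'R': 4 → 1
read 'R': 1 → 3

3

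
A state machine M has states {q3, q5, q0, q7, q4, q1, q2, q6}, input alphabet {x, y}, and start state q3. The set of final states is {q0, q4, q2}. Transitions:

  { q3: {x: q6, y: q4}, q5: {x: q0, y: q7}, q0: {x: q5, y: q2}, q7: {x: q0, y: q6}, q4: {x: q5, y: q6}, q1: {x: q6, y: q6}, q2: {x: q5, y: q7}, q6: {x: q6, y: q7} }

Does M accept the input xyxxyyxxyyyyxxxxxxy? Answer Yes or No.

No

Trace: q3 -x-> q6 -y-> q7 -x-> q0 -x-> q5 -y-> q7 -y-> q6 -x-> q6 -x-> q6 -y-> q7 -y-> q6 -y-> q7 -y-> q6 -x-> q6 -x-> q6 -x-> q6 -x-> q6 -x-> q6 -x-> q6 -y-> q7
End state q7 is not accepting.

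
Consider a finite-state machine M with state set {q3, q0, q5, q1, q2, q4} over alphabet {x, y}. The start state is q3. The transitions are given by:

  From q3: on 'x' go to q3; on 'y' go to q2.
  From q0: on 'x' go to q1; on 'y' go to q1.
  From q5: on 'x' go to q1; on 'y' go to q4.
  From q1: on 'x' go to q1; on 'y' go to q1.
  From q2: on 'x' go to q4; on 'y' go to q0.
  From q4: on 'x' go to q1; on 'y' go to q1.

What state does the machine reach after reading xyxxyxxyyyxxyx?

q3 → q3 → q2 → q4 → q1 → q1 → q1 → q1 → q1 → q1 → q1 → q1 → q1 → q1 → q1

q1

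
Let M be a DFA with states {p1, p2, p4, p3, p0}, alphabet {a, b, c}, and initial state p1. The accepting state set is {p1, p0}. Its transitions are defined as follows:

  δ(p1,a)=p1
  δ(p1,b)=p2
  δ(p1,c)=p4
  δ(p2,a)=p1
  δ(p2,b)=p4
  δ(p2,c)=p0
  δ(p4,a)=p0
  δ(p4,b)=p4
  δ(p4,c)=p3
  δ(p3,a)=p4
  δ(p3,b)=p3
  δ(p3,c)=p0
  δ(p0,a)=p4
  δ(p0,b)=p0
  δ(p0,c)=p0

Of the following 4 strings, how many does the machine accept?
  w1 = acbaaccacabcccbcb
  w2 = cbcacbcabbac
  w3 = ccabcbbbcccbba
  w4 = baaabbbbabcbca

2

w1: Trace: p1 -a-> p1 -c-> p4 -b-> p4 -a-> p0 -a-> p4 -c-> p3 -c-> p0 -a-> p4 -c-> p3 -a-> p4 -b-> p4 -c-> p3 -c-> p0 -c-> p0 -b-> p0 -c-> p0 -b-> p0  → end p0, accepted
w2: Trace: p1 -c-> p4 -b-> p4 -c-> p3 -a-> p4 -c-> p3 -b-> p3 -c-> p0 -a-> p4 -b-> p4 -b-> p4 -a-> p0 -c-> p0  → end p0, accepted
w3: Trace: p1 -c-> p4 -c-> p3 -a-> p4 -b-> p4 -c-> p3 -b-> p3 -b-> p3 -b-> p3 -c-> p0 -c-> p0 -c-> p0 -b-> p0 -b-> p0 -a-> p4  → end p4, rejected
w4: Trace: p1 -b-> p2 -a-> p1 -a-> p1 -a-> p1 -b-> p2 -b-> p4 -b-> p4 -b-> p4 -a-> p0 -b-> p0 -c-> p0 -b-> p0 -c-> p0 -a-> p4  → end p4, rejected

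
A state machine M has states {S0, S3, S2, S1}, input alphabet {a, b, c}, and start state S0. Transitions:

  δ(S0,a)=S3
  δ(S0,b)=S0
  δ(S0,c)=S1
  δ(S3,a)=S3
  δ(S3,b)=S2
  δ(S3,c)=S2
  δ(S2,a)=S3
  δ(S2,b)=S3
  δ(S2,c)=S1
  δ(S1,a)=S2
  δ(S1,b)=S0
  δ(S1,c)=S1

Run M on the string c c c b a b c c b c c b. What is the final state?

Trace: S0 -c-> S1 -c-> S1 -c-> S1 -b-> S0 -a-> S3 -b-> S2 -c-> S1 -c-> S1 -b-> S0 -c-> S1 -c-> S1 -b-> S0

S0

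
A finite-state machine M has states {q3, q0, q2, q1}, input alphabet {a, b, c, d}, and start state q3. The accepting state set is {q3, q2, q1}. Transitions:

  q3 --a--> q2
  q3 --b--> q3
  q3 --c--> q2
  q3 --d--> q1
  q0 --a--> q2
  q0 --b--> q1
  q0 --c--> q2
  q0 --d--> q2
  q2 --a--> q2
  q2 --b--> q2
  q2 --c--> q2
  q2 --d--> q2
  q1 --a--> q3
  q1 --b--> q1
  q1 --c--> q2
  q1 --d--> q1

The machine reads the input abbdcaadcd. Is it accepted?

Yes

q3 → q2 → q2 → q2 → q2 → q2 → q2 → q2 → q2 → q2 → q2
End state q2 is accepting.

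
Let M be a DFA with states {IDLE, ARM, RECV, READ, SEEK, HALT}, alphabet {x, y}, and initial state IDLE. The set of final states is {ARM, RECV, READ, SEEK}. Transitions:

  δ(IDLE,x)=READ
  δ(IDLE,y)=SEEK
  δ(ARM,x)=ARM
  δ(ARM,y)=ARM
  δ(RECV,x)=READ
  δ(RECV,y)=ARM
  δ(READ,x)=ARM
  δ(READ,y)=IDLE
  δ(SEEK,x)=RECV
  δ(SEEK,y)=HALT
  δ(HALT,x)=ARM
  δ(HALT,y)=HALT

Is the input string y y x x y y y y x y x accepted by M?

start at IDLE
read 'y': IDLE → SEEK
read 'y': SEEK → HALT
read 'x': HALT → ARM
read 'x': ARM → ARM
read 'y': ARM → ARM
read 'y': ARM → ARM
read 'y': ARM → ARM
read 'y': ARM → ARM
read 'x': ARM → ARM
read 'y': ARM → ARM
read 'x': ARM → ARM
End state ARM is accepting.

Yes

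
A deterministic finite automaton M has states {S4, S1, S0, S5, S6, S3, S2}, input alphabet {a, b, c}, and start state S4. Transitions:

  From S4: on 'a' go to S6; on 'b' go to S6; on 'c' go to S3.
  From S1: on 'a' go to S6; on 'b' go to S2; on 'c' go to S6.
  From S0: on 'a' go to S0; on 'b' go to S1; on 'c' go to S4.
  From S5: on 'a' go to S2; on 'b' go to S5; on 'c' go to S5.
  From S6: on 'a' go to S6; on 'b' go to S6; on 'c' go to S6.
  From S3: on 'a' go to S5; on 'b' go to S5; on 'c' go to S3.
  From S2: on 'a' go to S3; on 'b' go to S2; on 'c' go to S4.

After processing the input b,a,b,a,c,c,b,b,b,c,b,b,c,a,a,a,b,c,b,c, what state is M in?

start at S4
read 'b': S4 → S6
read 'a': S6 → S6
read 'b': S6 → S6
read 'a': S6 → S6
read 'c': S6 → S6
read 'c': S6 → S6
read 'b': S6 → S6
read 'b': S6 → S6
read 'b': S6 → S6
read 'c': S6 → S6
read 'b': S6 → S6
read 'b': S6 → S6
read 'c': S6 → S6
read 'a': S6 → S6
read 'a': S6 → S6
read 'a': S6 → S6
read 'b': S6 → S6
read 'c': S6 → S6
read 'b': S6 → S6
read 'c': S6 → S6

S6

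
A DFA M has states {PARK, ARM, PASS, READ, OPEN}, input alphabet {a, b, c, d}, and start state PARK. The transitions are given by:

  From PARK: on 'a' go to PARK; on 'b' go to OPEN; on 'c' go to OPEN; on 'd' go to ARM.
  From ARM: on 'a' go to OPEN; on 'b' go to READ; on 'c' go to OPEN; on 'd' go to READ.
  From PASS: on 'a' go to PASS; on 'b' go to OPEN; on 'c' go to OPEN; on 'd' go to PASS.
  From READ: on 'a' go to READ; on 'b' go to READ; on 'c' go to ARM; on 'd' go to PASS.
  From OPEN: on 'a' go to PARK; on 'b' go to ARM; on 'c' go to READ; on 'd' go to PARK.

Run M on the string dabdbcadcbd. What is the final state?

READ

Trace: PARK -d-> ARM -a-> OPEN -b-> ARM -d-> READ -b-> READ -c-> ARM -a-> OPEN -d-> PARK -c-> OPEN -b-> ARM -d-> READ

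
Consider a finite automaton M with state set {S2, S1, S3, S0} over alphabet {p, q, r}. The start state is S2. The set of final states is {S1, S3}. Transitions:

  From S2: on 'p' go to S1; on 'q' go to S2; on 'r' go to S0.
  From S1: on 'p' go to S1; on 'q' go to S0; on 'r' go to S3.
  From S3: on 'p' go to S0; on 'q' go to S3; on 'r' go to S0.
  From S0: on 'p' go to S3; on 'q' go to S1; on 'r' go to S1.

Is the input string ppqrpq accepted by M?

S2 → S1 → S1 → S0 → S1 → S1 → S0
End state S0 is not accepting.

No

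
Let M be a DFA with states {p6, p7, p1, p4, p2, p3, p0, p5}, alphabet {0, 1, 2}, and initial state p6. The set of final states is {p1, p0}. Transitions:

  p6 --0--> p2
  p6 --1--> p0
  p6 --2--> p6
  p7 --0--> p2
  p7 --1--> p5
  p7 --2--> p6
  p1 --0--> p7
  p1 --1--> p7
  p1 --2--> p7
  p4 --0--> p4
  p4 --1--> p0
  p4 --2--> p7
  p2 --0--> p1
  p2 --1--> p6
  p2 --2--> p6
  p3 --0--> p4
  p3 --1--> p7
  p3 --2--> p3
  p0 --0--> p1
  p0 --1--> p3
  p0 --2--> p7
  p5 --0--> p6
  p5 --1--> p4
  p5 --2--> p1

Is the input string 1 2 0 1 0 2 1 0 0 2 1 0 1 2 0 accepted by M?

No

Trace: p6 -1-> p0 -2-> p7 -0-> p2 -1-> p6 -0-> p2 -2-> p6 -1-> p0 -0-> p1 -0-> p7 -2-> p6 -1-> p0 -0-> p1 -1-> p7 -2-> p6 -0-> p2
End state p2 is not accepting.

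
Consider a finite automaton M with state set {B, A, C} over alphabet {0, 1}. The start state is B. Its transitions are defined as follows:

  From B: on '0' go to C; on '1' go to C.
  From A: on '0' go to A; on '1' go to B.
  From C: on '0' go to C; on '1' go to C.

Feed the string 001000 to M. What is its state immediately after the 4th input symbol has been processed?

Trace: B -0-> C -0-> C -1-> C -0-> C
After 4 symbols: C.

C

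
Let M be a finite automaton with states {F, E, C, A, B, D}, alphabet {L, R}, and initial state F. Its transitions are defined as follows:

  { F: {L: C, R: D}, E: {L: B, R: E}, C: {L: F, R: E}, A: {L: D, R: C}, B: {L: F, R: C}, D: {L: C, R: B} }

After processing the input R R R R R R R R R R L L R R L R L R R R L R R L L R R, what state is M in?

start at F
read 'R': F → D
read 'R': D → B
read 'R': B → C
read 'R': C → E
read 'R': E → E
read 'R': E → E
read 'R': E → E
read 'R': E → E
read 'R': E → E
read 'R': E → E
read 'L': E → B
read 'L': B → F
read 'R': F → D
read 'R': D → B
read 'L': B → F
read 'R': F → D
read 'L': D → C
read 'R': C → E
read 'R': E → E
read 'R': E → E
read 'L': E → B
read 'R': B → C
read 'R': C → E
read 'L': E → B
read 'L': B → F
read 'R': F → D
read 'R': D → B

B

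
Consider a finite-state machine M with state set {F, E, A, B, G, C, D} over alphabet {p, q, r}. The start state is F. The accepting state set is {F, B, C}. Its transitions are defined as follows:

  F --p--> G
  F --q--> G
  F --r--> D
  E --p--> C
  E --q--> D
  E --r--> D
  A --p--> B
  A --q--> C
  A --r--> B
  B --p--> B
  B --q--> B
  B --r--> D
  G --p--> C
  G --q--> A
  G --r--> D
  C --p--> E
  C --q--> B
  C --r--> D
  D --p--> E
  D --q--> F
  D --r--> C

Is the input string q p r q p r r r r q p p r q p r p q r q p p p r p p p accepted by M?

Trace: F -q-> G -p-> C -r-> D -q-> F -p-> G -r-> D -r-> C -r-> D -r-> C -q-> B -p-> B -p-> B -r-> D -q-> F -p-> G -r-> D -p-> E -q-> D -r-> C -q-> B -p-> B -p-> B -p-> B -r-> D -p-> E -p-> C -p-> E
End state E is not accepting.

No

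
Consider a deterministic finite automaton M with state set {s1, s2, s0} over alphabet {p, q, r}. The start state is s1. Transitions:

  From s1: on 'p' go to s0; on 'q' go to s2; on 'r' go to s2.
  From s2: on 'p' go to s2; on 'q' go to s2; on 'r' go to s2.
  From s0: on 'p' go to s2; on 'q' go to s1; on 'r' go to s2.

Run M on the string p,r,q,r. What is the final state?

start at s1
read 'p': s1 → s0
read 'r': s0 → s2
read 'q': s2 → s2
read 'r': s2 → s2

s2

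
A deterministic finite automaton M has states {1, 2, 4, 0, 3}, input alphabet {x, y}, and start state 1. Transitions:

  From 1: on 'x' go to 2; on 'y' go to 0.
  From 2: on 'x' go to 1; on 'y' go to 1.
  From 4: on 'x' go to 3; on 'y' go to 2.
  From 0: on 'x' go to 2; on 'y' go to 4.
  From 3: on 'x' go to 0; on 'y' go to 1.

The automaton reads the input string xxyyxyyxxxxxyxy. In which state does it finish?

1 → 2 → 1 → 0 → 4 → 3 → 1 → 0 → 2 → 1 → 2 → 1 → 2 → 1 → 2 → 1

1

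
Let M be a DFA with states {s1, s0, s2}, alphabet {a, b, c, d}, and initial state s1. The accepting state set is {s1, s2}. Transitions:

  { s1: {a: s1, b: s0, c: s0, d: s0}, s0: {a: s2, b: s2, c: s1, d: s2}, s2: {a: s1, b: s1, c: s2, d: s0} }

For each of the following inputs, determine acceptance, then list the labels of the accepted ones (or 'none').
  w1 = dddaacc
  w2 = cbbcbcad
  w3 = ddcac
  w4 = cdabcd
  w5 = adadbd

w1

w1:
  start at s1
  read 'd': s1 → s0
  read 'd': s0 → s2
  read 'd': s2 → s0
  read 'a': s0 → s2
  read 'a': s2 → s1
  read 'c': s1 → s0
  read 'c': s0 → s1
  end s1, accepted
w2:
  start at s1
  read 'c': s1 → s0
  read 'b': s0 → s2
  read 'b': s2 → s1
  read 'c': s1 → s0
  read 'b': s0 → s2
  read 'c': s2 → s2
  read 'a': s2 → s1
  read 'd': s1 → s0
  end s0, rejected
w3:
  start at s1
  read 'd': s1 → s0
  read 'd': s0 → s2
  read 'c': s2 → s2
  read 'a': s2 → s1
  read 'c': s1 → s0
  end s0, rejected
w4:
  start at s1
  read 'c': s1 → s0
  read 'd': s0 → s2
  read 'a': s2 → s1
  read 'b': s1 → s0
  read 'c': s0 → s1
  read 'd': s1 → s0
  end s0, rejected
w5:
  start at s1
  read 'a': s1 → s1
  read 'd': s1 → s0
  read 'a': s0 → s2
  read 'd': s2 → s0
  read 'b': s0 → s2
  read 'd': s2 → s0
  end s0, rejected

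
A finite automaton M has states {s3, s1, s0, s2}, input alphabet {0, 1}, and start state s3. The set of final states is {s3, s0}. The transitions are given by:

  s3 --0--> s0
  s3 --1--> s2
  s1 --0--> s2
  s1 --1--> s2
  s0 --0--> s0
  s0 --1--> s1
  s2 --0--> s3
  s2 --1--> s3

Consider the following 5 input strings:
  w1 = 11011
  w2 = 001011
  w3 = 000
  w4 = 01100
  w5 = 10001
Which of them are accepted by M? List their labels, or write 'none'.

w1:
  start at s3
  read '1': s3 → s2
  read '1': s2 → s3
  read '0': s3 → s0
  read '1': s0 → s1
  read '1': s1 → s2
  end s2, rejected
w2:
  start at s3
  read '0': s3 → s0
  read '0': s0 → s0
  read '1': s0 → s1
  read '0': s1 → s2
  read '1': s2 → s3
  read '1': s3 → s2
  end s2, rejected
w3:
  start at s3
  read '0': s3 → s0
  read '0': s0 → s0
  read '0': s0 → s0
  end s0, accepted
w4:
  start at s3
  read '0': s3 → s0
  read '1': s0 → s1
  read '1': s1 → s2
  read '0': s2 → s3
  read '0': s3 → s0
  end s0, accepted
w5:
  start at s3
  read '1': s3 → s2
  read '0': s2 → s3
  read '0': s3 → s0
  read '0': s0 → s0
  read '1': s0 → s1
  end s1, rejected

w3, w4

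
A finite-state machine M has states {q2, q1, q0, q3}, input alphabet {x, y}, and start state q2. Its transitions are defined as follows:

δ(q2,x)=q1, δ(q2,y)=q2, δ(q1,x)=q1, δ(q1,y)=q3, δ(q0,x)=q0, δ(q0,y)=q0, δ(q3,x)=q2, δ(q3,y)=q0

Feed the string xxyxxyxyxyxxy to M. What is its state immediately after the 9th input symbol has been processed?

q2 → q1 → q1 → q3 → q2 → q1 → q3 → q2 → q2 → q1
After 9 symbols: q1.

q1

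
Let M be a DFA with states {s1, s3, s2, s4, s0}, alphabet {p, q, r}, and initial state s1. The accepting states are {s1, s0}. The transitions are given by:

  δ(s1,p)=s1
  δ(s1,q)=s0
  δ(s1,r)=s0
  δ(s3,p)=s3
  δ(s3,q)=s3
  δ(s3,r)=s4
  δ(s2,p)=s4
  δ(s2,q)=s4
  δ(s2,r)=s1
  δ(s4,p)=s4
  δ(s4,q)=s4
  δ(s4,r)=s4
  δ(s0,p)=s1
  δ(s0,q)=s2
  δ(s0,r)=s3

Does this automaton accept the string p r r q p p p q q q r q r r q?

No

s1 → s1 → s0 → s3 → s3 → s3 → s3 → s3 → s3 → s3 → s3 → s4 → s4 → s4 → s4 → s4
End state s4 is not accepting.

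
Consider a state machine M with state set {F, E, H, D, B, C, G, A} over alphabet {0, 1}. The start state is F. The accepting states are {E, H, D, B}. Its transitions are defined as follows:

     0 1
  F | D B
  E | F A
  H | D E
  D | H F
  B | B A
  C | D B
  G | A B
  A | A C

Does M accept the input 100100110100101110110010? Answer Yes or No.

Trace: F -1-> B -0-> B -0-> B -1-> A -0-> A -0-> A -1-> C -1-> B -0-> B -1-> A -0-> A -0-> A -1-> C -0-> D -1-> F -1-> B -1-> A -0-> A -1-> C -1-> B -0-> B -0-> B -1-> A -0-> A
End state A is not accepting.

No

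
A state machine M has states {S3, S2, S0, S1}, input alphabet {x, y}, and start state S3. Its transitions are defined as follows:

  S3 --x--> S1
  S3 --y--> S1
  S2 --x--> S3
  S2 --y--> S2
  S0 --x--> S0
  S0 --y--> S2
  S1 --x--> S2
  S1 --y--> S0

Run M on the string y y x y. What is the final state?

S2

start at S3
read 'y': S3 → S1
read 'y': S1 → S0
read 'x': S0 → S0
read 'y': S0 → S2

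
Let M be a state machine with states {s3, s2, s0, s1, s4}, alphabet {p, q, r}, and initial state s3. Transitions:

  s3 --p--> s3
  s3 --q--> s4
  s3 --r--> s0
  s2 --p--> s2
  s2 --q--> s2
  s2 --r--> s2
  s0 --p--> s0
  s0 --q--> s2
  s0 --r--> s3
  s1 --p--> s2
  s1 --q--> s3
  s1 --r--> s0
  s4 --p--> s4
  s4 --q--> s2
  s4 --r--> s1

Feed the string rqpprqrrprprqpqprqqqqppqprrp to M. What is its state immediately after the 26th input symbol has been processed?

Trace: s3 -r-> s0 -q-> s2 -p-> s2 -p-> s2 -r-> s2 -q-> s2 -r-> s2 -r-> s2 -p-> s2 -r-> s2 -p-> s2 -r-> s2 -q-> s2 -p-> s2 -q-> s2 -p-> s2 -r-> s2 -q-> s2 -q-> s2 -q-> s2 -q-> s2 -p-> s2 -p-> s2 -q-> s2 -p-> s2 -r-> s2
After 26 symbols: s2.

s2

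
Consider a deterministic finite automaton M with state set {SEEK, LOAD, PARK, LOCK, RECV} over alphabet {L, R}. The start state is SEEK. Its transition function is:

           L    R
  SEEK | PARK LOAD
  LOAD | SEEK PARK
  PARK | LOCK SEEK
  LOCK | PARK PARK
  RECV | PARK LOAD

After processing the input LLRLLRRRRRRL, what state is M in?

SEEK → PARK → LOCK → PARK → LOCK → PARK → SEEK → LOAD → PARK → SEEK → LOAD → PARK → LOCK

LOCK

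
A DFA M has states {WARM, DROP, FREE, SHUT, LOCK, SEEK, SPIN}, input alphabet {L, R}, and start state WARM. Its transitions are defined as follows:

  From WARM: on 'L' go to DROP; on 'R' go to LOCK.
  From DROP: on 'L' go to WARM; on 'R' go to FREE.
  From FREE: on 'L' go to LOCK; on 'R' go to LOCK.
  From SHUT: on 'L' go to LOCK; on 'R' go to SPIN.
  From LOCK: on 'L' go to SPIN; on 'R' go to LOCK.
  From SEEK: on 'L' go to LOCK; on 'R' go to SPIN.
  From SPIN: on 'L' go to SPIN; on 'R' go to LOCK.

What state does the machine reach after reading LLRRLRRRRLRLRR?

LOCK

Trace: WARM -L-> DROP -L-> WARM -R-> LOCK -R-> LOCK -L-> SPIN -R-> LOCK -R-> LOCK -R-> LOCK -R-> LOCK -L-> SPIN -R-> LOCK -L-> SPIN -R-> LOCK -R-> LOCK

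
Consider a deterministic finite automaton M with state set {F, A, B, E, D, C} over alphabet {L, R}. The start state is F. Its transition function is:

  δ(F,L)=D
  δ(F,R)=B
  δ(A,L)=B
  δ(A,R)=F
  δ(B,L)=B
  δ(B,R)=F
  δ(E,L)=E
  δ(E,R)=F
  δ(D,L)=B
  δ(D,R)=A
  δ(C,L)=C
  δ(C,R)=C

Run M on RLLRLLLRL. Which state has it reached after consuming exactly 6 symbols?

F → B → B → B → F → D → B
After 6 symbols: B.

B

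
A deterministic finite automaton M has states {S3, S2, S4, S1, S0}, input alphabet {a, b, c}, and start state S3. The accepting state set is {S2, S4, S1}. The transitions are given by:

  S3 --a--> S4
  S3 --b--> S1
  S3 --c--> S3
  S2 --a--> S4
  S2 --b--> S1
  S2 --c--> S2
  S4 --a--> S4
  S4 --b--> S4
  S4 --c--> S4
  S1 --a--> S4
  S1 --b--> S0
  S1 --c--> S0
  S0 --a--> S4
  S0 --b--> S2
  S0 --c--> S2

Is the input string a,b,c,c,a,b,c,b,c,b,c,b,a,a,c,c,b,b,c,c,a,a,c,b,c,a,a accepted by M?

start at S3
read 'a': S3 → S4
read 'b': S4 → S4
read 'c': S4 → S4
read 'c': S4 → S4
read 'a': S4 → S4
read 'b': S4 → S4
read 'c': S4 → S4
read 'b': S4 → S4
read 'c': S4 → S4
read 'b': S4 → S4
read 'c': S4 → S4
read 'b': S4 → S4
read 'a': S4 → S4
read 'a': S4 → S4
read 'c': S4 → S4
read 'c': S4 → S4
read 'b': S4 → S4
read 'b': S4 → S4
read 'c': S4 → S4
read 'c': S4 → S4
read 'a': S4 → S4
read 'a': S4 → S4
read 'c': S4 → S4
read 'b': S4 → S4
read 'c': S4 → S4
read 'a': S4 → S4
read 'a': S4 → S4
End state S4 is accepting.

Yes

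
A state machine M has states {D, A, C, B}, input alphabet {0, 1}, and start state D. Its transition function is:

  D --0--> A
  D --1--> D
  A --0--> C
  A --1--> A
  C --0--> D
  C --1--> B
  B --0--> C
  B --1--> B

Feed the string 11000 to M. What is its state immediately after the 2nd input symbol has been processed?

D

Trace: D -1-> D -1-> D
After 2 symbols: D.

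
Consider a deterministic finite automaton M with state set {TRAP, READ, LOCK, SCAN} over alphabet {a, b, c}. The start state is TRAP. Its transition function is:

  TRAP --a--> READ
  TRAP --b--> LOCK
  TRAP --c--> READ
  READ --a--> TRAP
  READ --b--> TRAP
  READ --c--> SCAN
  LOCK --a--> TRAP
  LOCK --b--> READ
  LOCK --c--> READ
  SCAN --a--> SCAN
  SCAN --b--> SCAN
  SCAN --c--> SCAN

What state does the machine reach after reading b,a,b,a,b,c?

TRAP → LOCK → TRAP → LOCK → TRAP → LOCK → READ

READ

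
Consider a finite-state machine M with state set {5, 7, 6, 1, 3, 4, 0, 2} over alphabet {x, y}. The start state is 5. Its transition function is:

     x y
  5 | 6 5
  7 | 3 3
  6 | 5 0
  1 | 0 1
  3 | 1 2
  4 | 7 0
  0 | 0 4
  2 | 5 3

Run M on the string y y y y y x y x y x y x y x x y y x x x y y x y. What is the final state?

5 → 5 → 5 → 5 → 5 → 5 → 6 → 0 → 0 → 4 → 7 → 3 → 1 → 1 → 0 → 0 → 4 → 0 → 0 → 0 → 0 → 4 → 0 → 0 → 4

4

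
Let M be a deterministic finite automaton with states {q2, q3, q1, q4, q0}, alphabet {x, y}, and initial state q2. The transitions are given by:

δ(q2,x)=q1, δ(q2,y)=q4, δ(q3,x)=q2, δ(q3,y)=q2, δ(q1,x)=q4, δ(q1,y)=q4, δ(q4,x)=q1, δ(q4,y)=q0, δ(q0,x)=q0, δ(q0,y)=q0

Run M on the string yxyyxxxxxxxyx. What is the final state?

q0

start at q2
read 'y': q2 → q4
read 'x': q4 → q1
read 'y': q1 → q4
read 'y': q4 → q0
read 'x': q0 → q0
read 'x': q0 → q0
read 'x': q0 → q0
read 'x': q0 → q0
read 'x': q0 → q0
read 'x': q0 → q0
read 'x': q0 → q0
read 'y': q0 → q0
read 'x': q0 → q0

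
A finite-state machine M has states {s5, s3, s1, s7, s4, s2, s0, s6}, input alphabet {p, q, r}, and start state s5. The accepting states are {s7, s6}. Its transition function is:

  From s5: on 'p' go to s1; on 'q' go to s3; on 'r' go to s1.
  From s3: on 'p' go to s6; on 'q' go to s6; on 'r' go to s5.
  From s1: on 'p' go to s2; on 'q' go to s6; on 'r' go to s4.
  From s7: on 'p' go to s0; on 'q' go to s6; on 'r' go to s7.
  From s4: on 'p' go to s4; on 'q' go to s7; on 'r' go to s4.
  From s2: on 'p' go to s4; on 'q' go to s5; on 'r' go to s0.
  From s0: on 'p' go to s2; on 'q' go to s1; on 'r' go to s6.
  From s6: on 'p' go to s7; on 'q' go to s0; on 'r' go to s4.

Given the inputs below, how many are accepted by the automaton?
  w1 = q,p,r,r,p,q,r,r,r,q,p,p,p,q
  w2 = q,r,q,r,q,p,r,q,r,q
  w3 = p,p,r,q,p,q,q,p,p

2

w1: Trace: s5 -q-> s3 -p-> s6 -r-> s4 -r-> s4 -p-> s4 -q-> s7 -r-> s7 -r-> s7 -r-> s7 -q-> s6 -p-> s7 -p-> s0 -p-> s2 -q-> s5  → end s5, rejected
w2: Trace: s5 -q-> s3 -r-> s5 -q-> s3 -r-> s5 -q-> s3 -p-> s6 -r-> s4 -q-> s7 -r-> s7 -q-> s6  → end s6, accepted
w3: Trace: s5 -p-> s1 -p-> s2 -r-> s0 -q-> s1 -p-> s2 -q-> s5 -q-> s3 -p-> s6 -p-> s7  → end s7, accepted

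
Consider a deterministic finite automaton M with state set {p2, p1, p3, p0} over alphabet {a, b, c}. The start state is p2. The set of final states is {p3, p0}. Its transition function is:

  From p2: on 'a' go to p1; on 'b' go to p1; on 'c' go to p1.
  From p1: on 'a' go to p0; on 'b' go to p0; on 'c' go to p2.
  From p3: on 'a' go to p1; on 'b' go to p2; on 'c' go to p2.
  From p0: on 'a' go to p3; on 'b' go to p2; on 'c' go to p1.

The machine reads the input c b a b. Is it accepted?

No

p2 → p1 → p0 → p3 → p2
End state p2 is not accepting.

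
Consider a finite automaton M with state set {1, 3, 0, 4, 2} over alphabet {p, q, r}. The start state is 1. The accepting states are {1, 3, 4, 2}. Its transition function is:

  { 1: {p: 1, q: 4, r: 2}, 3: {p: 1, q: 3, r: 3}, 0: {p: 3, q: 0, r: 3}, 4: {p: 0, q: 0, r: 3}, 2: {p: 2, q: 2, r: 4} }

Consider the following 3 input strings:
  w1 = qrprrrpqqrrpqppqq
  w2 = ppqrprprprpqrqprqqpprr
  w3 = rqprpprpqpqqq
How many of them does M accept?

w1: 1 → 4 → 3 → 1 → 2 → 4 → 3 → 1 → 4 → 0 → 3 → 3 → 1 → 4 → 0 → 3 → 3 → 3  → end 3, accepted
w2: 1 → 1 → 1 → 4 → 3 → 1 → 2 → 2 → 4 → 0 → 3 → 1 → 4 → 3 → 3 → 1 → 2 → 2 → 2 → 2 → 2 → 4 → 3  → end 3, accepted
w3: 1 → 2 → 2 → 2 → 4 → 0 → 3 → 3 → 1 → 4 → 0 → 0 → 0 → 0  → end 0, rejected

2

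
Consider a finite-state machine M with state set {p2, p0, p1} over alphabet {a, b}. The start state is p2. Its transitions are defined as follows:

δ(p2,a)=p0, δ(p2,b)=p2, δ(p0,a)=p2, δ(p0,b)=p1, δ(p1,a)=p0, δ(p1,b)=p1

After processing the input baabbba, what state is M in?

p0

start at p2
read 'b': p2 → p2
read 'a': p2 → p0
read 'a': p0 → p2
read 'b': p2 → p2
read 'b': p2 → p2
read 'b': p2 → p2
read 'a': p2 → p0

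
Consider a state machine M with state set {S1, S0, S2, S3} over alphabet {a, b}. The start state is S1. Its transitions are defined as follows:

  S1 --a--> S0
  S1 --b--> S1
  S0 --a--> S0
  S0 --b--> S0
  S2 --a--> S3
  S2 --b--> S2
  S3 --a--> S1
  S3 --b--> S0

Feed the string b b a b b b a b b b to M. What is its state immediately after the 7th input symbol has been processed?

S1 → S1 → S1 → S0 → S0 → S0 → S0 → S0
After 7 symbols: S0.

S0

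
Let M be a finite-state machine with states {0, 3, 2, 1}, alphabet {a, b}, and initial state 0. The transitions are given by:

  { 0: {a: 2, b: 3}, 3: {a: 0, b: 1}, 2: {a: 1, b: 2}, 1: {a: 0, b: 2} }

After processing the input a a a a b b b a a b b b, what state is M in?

2

Trace: 0 -a-> 2 -a-> 1 -a-> 0 -a-> 2 -b-> 2 -b-> 2 -b-> 2 -a-> 1 -a-> 0 -b-> 3 -b-> 1 -b-> 2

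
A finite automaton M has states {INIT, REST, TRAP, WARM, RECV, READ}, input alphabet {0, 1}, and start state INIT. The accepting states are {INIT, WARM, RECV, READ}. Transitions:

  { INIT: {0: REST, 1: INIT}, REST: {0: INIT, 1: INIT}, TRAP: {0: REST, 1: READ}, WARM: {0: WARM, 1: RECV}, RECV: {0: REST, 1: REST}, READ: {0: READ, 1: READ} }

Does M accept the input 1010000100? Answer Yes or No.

INIT → INIT → REST → INIT → REST → INIT → REST → INIT → INIT → REST → INIT
End state INIT is accepting.

Yes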